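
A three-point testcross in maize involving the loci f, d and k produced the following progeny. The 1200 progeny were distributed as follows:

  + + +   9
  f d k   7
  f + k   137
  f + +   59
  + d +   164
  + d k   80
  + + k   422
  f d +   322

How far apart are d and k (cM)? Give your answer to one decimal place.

12.9 cM

The two most frequent reciprocal classes, + + k and f d +, are the parental types, so the F1 was + + k / f d +.
The two rarest classes, + + + and f d k, are the double crossovers. Comparing them with the parentals, only the k allele has switched, so k is the middle locus and the order is d – k – f.
Crossovers in the d–k interval produce the single-crossover classes + d k and f + + (80 + 59 = 139) plus the double crossovers (16).
RF(d–k) = (139 + 16) / 1200 = 155/1200 = 0.1292 → 12.9 cM.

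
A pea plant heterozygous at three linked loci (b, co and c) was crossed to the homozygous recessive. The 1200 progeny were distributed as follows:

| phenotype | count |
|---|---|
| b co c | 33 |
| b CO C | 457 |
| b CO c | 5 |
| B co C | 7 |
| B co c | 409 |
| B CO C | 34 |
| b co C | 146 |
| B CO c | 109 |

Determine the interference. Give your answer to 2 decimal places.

0.32

The two most frequent reciprocal classes, B co c and b CO C, are the parental types, so the F1 was B co c / b CO C.
The two rarest classes, B co C and b CO c, are the double crossovers. Comparing them with the parentals, only the c allele has switched, so c is the middle locus and the order is b – c – co.
b–c: (67 + 12)/1200 = 0.0658; c–co: (255 + 12)/1200 = 0.2225.
Expected DCO frequency = 0.0658 × 0.2225 ≈ 0.01464; observed = 12/1200 ≈ 0.01000.
Coefficient of coincidence = 0.01000/0.01464 ≈ 0.68; interference = 1 − 0.68 = 0.32.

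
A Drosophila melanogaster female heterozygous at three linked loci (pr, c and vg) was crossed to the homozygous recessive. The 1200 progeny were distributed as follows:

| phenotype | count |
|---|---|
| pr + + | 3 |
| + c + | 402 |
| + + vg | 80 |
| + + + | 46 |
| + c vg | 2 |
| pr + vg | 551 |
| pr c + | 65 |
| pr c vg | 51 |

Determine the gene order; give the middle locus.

The two most frequent reciprocal classes, pr + vg and + c +, are the parental types, so the F1 was pr + vg / + c +.
The two rarest classes, pr + + and + c vg, are the double crossovers. Comparing them with the parentals, only the vg allele has switched, so vg is the middle locus and the order is c – vg – pr.

vg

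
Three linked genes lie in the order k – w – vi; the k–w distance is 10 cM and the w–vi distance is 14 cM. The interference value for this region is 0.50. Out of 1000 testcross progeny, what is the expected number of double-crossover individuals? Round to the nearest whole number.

7

Map distances give recombination frequencies of 0.100 and 0.140 for the two intervals.
With interference 0.50 (so coincidence = 0.50), expected double-crossover frequency = 0.100 × 0.140 × 0.50 = 0.00700.
Expected number = 0.00700 × 1000 = 7.00 ≈ 7.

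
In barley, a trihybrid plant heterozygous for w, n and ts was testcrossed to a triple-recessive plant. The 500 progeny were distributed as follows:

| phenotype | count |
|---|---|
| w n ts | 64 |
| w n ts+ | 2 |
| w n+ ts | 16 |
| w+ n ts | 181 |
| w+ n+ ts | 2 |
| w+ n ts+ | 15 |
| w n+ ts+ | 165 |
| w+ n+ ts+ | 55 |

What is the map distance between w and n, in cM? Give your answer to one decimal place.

The two most frequent reciprocal classes, w+ n ts and w n+ ts+, are the parental types, so the F1 was w+ n ts / w n+ ts+.
The two rarest classes, w+ n+ ts and w n ts+, are the double crossovers. Comparing them with the parentals, only the n allele has switched, so n is the middle locus and the order is ts – n – w.
Crossovers in the n–w interval produce the single-crossover classes w n ts and w+ n+ ts+ (64 + 55 = 119) plus the double crossovers (4).
RF(n–w) = (119 + 4) / 500 = 123/500 = 0.2460 → 24.6 cM.

24.6 cM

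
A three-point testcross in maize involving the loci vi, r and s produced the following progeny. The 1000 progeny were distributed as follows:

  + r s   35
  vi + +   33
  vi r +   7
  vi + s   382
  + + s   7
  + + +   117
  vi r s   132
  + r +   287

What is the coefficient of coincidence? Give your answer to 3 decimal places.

The two most frequent reciprocal classes, + r + and vi + s, are the parental types, so the F1 was + r + / vi + s.
The two rarest classes, vi r + and + + s, are the double crossovers. Comparing them with the parentals, only the vi allele has switched, so vi is the middle locus and the order is r – vi – s.
r–vi: (249 + 14)/1000 = 0.2630; vi–s: (68 + 14)/1000 = 0.0820.
Expected DCO frequency = 0.2630 × 0.0820 ≈ 0.02157; observed = 14/1000 ≈ 0.01400.
Coefficient of coincidence = 0.01400/0.02157 ≈ 0.649.

0.649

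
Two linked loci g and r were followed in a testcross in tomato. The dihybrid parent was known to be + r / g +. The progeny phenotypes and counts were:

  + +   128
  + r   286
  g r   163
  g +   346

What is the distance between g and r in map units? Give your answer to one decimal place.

31.5 map units

The recombinant classes are + + and g r: 128 + 163 = 291.
Recombination frequency = 291/923 = 0.3153 ≈ 31.5%, i.e. 31.5 map units.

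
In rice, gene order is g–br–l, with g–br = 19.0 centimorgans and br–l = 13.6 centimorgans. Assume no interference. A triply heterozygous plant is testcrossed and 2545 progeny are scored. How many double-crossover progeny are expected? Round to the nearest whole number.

Map distances give recombination frequencies of 0.190 and 0.136 for the two intervals.
With no interference, expected double-crossover frequency = 0.190 × 0.136 = 0.02584.
Expected number = 0.02584 × 2545 = 65.76 ≈ 66.

66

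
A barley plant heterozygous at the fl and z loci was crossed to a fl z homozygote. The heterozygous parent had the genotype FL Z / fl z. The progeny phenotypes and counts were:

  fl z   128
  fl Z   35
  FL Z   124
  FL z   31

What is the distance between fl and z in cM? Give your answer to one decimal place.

20.8 cM

The recombinant classes are FL z and fl Z: 31 + 35 = 66.
Recombination frequency = 66/318 = 0.2075 ≈ 20.8%, i.e. 20.8 cM.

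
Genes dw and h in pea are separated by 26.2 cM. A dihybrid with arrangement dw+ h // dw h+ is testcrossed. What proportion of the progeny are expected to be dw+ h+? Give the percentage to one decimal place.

13.1%

A map distance of 26.2 cM corresponds to a recombination frequency of 0.262.
The F1 is dw+ h / dw h+, so dw+ h+ is a recombinant gamete class with expected frequency r/2 = 0.262/2 = 0.1310.
That is 0.1310 = 13.1% of the progeny.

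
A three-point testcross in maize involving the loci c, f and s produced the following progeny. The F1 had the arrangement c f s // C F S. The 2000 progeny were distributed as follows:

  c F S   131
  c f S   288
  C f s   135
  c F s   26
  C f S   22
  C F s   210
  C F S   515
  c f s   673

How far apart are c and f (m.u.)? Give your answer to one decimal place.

15.7 m.u.

The two rarest classes, c F s and C f S, are the double crossovers. Comparing them with the parentals, only the f allele has switched, so f is the middle locus and the order is s – f – c.
Crossovers in the f–c interval produce the single-crossover classes C f s and c F S (135 + 131 = 266) plus the double crossovers (48).
RF(f–c) = (266 + 48) / 2000 = 314/2000 = 0.1570 → 15.7 m.u.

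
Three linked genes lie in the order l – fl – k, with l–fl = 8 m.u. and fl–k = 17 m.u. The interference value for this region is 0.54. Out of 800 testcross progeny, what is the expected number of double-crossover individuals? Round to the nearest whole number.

5

Map distances give recombination frequencies of 0.080 and 0.170 for the two intervals.
With interference 0.54 (so coincidence = 0.46), expected double-crossover frequency = 0.080 × 0.170 × 0.46 = 0.00626.
Expected number = 0.00626 × 800 = 5.00 ≈ 5.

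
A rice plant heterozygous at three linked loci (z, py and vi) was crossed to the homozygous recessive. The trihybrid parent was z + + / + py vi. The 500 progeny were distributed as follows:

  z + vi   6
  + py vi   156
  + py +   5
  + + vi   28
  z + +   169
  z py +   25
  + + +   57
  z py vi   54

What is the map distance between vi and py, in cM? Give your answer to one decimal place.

The two rarest classes, z + vi and + py +, are the double crossovers. Comparing them with the parentals, only the vi allele has switched, so vi is the middle locus and the order is py – vi – z.
Crossovers in the py–vi interval produce the single-crossover classes z py + and + + vi (25 + 28 = 53) plus the double crossovers (11).
RF(py–vi) = (53 + 11) / 500 = 64/500 = 0.1280 → 12.8 cM.

12.8 cM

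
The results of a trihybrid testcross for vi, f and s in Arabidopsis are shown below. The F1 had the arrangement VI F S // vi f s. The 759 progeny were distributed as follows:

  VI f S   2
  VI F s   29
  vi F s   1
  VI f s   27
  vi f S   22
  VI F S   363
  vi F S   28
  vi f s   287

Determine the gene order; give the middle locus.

f

The two rarest classes, VI f S and vi F s, are the double crossovers. Comparing them with the parentals, only the f allele has switched, so f is the middle locus and the order is vi – f – s.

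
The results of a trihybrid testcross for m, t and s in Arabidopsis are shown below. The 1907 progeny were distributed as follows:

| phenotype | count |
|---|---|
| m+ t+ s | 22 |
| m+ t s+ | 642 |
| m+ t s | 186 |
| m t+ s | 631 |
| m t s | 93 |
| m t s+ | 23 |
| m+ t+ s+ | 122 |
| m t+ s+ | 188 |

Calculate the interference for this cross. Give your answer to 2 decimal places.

The two most frequent reciprocal classes, m t+ s and m+ t s+, are the parental types, so the F1 was m t+ s / m+ t s+.
The two rarest classes, m+ t+ s and m t s+, are the double crossovers. Comparing them with the parentals, only the m allele has switched, so m is the middle locus and the order is s – m – t.
s–m: (374 + 45)/1907 = 0.2197; m–t: (215 + 45)/1907 = 0.1363.
Expected DCO frequency = 0.2197 × 0.1363 ≈ 0.02995; observed = 45/1907 ≈ 0.02360.
Coefficient of coincidence = 0.02360/0.02995 ≈ 0.79; interference = 1 − 0.79 = 0.21.

0.21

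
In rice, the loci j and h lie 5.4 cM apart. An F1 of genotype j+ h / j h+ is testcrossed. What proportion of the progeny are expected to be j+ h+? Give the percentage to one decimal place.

2.7%

A map distance of 5.4 cM corresponds to a recombination frequency of 0.054.
The F1 is j+ h / j h+, so j+ h+ is a recombinant gamete class with expected frequency r/2 = 0.054/2 = 0.0270.
That is 0.0270 = 2.7% of the progeny.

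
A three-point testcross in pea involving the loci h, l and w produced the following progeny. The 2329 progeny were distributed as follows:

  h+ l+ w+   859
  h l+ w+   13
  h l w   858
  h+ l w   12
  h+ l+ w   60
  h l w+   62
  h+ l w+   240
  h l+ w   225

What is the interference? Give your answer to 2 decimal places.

0.19

The two most frequent reciprocal classes, h l w and h+ l+ w+, are the parental types, so the F1 was h l w / h+ l+ w+.
The two rarest classes, h+ l w and h l+ w+, are the double crossovers. Comparing them with the parentals, only the h allele has switched, so h is the middle locus and the order is w – h – l.
w–h: (122 + 25)/2329 = 0.0631; h–l: (465 + 25)/2329 = 0.2104.
Expected DCO frequency = 0.0631 × 0.2104 ≈ 0.01328; observed = 25/2329 ≈ 0.01073.
Coefficient of coincidence = 0.01073/0.01328 ≈ 0.81; interference = 1 − 0.81 = 0.19.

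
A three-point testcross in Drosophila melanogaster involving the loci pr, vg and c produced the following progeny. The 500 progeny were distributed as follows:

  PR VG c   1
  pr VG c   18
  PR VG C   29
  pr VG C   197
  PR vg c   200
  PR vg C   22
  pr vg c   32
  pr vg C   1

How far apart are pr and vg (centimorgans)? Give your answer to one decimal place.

12.6 centimorgans

The two most frequent reciprocal classes, PR vg c and pr VG C, are the parental types, so the F1 was PR vg c / pr VG C.
The two rarest classes, PR VG c and pr vg C, are the double crossovers. Comparing them with the parentals, only the vg allele has switched, so vg is the middle locus and the order is c – vg – pr.
Crossovers in the vg–pr interval produce the single-crossover classes pr vg c and PR VG C (32 + 29 = 61) plus the double crossovers (2).
RF(vg–pr) = (61 + 2) / 500 = 63/500 = 0.1260 → 12.6 centimorgans.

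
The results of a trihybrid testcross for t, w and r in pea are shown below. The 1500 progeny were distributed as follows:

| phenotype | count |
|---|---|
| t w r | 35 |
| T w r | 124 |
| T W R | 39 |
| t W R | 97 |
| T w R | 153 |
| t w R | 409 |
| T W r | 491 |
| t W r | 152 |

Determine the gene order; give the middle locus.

The two most frequent reciprocal classes, T W r and t w R, are the parental types, so the F1 was T W r / t w R.
The two rarest classes, T W R and t w r, are the double crossovers. Comparing them with the parentals, only the r allele has switched, so r is the middle locus and the order is t – r – w.

r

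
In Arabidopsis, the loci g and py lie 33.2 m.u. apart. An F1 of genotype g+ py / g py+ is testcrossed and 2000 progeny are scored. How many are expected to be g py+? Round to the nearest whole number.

668

A map distance of 33.2 m.u. corresponds to a recombination frequency of 0.332.
The F1 is g+ py / g py+, so g py+ is a parental gamete class with expected frequency (1 − r)/2 = 0.668/2 = 0.3340.
Expected number = 0.3340 × 2000 = 668.00 ≈ 668.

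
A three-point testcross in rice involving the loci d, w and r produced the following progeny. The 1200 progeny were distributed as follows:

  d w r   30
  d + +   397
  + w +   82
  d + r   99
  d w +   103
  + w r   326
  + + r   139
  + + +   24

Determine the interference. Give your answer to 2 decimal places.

0.07

The two most frequent reciprocal classes, d + + and + w r, are the parental types, so the F1 was d + + / + w r.
The two rarest classes, + + + and d w r, are the double crossovers. Comparing them with the parentals, only the d allele has switched, so d is the middle locus and the order is w – d – r.
w–d: (242 + 54)/1200 = 0.2467; d–r: (181 + 54)/1200 = 0.1958.
Expected DCO frequency = 0.2467 × 0.1958 ≈ 0.04830; observed = 54/1200 ≈ 0.04500.
Coefficient of coincidence = 0.04500/0.04830 ≈ 0.93; interference = 1 − 0.93 = 0.07.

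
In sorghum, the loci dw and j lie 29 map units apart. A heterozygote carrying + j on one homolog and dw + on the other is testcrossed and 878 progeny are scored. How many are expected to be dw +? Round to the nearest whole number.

A map distance of 29 map units corresponds to a recombination frequency of 0.290.
The F1 is + j / dw +, so dw + is a parental gamete class with expected frequency (1 − r)/2 = 0.710/2 = 0.3550.
Expected number = 0.3550 × 878 = 311.69 ≈ 312.

312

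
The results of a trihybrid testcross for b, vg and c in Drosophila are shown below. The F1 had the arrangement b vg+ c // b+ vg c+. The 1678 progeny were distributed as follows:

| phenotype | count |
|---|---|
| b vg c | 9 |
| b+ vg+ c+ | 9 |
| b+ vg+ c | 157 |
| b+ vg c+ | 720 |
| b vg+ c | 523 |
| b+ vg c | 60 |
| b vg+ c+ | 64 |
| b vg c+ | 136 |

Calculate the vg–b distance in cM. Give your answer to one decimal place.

The two rarest classes, b vg c and b+ vg+ c+, are the double crossovers. Comparing them with the parentals, only the vg allele has switched, so vg is the middle locus and the order is b – vg – c.
Crossovers in the b–vg interval produce the single-crossover classes b+ vg+ c and b vg c+ (157 + 136 = 293) plus the double crossovers (18).
RF(b–vg) = (293 + 18) / 1678 = 311/1678 = 0.1853 → 18.5 cM.

18.5 cM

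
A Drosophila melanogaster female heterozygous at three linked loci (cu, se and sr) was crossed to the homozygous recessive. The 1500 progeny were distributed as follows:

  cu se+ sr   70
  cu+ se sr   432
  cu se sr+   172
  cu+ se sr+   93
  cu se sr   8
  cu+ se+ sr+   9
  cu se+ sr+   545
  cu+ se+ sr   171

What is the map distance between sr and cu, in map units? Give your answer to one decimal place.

The two most frequent reciprocal classes, cu se+ sr+ and cu+ se sr, are the parental types, so the F1 was cu se+ sr+ / cu+ se sr.
The two rarest classes, cu+ se+ sr+ and cu se sr, are the double crossovers. Comparing them with the parentals, only the cu allele has switched, so cu is the middle locus and the order is sr – cu – se.
Crossovers in the sr–cu interval produce the single-crossover classes cu se+ sr and cu+ se sr+ (70 + 93 = 163) plus the double crossovers (17).
RF(sr–cu) = (163 + 17) / 1500 = 180/1500 = 0.1200 → 12.0 map units.

12.0 map units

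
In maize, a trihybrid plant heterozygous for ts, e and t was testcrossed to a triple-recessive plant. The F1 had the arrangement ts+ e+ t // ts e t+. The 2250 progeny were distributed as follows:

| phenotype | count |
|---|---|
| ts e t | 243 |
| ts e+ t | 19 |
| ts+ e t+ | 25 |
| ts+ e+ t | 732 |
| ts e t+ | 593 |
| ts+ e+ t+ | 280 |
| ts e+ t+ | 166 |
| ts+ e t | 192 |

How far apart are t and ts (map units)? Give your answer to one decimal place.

25.2 map units

The two rarest classes, ts e+ t and ts+ e t+, are the double crossovers. Comparing them with the parentals, only the ts allele has switched, so ts is the middle locus and the order is e – ts – t.
Crossovers in the ts–t interval produce the single-crossover classes ts+ e+ t+ and ts e t (280 + 243 = 523) plus the double crossovers (44).
RF(ts–t) = (523 + 44) / 2250 = 567/2250 = 0.2520 → 25.2 map units.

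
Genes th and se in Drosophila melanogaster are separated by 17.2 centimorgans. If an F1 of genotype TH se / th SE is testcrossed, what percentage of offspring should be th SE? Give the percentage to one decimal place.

41.4%

A map distance of 17.2 centimorgans corresponds to a recombination frequency of 0.172.
The F1 is TH se / th SE, so th SE is a parental gamete class with expected frequency (1 − r)/2 = 0.828/2 = 0.4140.
That is 0.4140 = 41.4% of the progeny.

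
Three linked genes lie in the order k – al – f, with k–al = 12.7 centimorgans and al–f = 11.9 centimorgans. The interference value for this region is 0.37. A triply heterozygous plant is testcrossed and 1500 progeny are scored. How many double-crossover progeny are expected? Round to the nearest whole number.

14

Map distances give recombination frequencies of 0.127 and 0.119 for the two intervals.
With interference 0.37 (so coincidence = 0.63), expected double-crossover frequency = 0.127 × 0.119 × 0.63 = 0.00952.
Expected number = 0.00952 × 1500 = 14.28 ≈ 14.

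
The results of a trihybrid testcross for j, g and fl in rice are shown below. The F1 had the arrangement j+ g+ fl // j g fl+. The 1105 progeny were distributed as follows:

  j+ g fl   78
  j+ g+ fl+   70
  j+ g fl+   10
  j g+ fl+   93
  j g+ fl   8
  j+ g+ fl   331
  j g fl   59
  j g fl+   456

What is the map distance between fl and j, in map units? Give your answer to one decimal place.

The two rarest classes, j g+ fl and j+ g fl+, are the double crossovers. Comparing them with the parentals, only the j allele has switched, so j is the middle locus and the order is g – j – fl.
Crossovers in the j–fl interval produce the single-crossover classes j+ g+ fl+ and j g fl (70 + 59 = 129) plus the double crossovers (18).
RF(j–fl) = (129 + 18) / 1105 = 147/1105 = 0.1330 → 13.3 map units.

13.3 map units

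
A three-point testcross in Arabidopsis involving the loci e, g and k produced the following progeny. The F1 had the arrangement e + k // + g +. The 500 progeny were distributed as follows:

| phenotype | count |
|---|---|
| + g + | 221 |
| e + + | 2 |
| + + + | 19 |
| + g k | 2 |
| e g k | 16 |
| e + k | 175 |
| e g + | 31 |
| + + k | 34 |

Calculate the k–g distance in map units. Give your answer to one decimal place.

The two rarest classes, e + + and + g k, are the double crossovers. Comparing them with the parentals, only the k allele has switched, so k is the middle locus and the order is e – k – g.
Crossovers in the k–g interval produce the single-crossover classes e g k and + + + (16 + 19 = 35) plus the double crossovers (4).
RF(k–g) = (35 + 4) / 500 = 39/500 = 0.0780 → 7.8 map units.

7.8 map units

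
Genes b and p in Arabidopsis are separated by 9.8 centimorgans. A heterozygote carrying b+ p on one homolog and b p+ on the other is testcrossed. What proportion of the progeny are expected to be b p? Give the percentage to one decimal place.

A map distance of 9.8 centimorgans corresponds to a recombination frequency of 0.098.
The F1 is b+ p / b p+, so b p is a recombinant gamete class with expected frequency r/2 = 0.098/2 = 0.0490.
That is 0.0490 = 4.9% of the progeny.

4.9%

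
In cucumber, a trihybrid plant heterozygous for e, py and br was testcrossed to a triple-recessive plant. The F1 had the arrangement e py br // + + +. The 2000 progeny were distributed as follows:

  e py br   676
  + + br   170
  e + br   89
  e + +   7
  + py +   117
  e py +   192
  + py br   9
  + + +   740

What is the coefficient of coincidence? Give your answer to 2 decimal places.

The two rarest classes, + py br and e + +, are the double crossovers. Comparing them with the parentals, only the e allele has switched, so e is the middle locus and the order is py – e – br.
py–e: (206 + 16)/2000 = 0.1110; e–br: (362 + 16)/2000 = 0.1890.
Expected DCO frequency = 0.1110 × 0.1890 ≈ 0.02098; observed = 16/2000 ≈ 0.00800.
Coefficient of coincidence = 0.00800/0.02098 ≈ 0.38.

0.38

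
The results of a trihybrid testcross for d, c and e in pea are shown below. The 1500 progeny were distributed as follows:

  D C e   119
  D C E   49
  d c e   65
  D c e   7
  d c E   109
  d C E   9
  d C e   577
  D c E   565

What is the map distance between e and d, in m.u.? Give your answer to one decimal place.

The two most frequent reciprocal classes, d C e and D c E, are the parental types, so the F1 was d C e / D c E.
The two rarest classes, d C E and D c e, are the double crossovers. Comparing them with the parentals, only the e allele has switched, so e is the middle locus and the order is c – e – d.
Crossovers in the e–d interval produce the single-crossover classes D C e and d c E (119 + 109 = 228) plus the double crossovers (16).
RF(e–d) = (228 + 16) / 1500 = 244/1500 = 0.1627 → 16.3 m.u.

16.3 m.u.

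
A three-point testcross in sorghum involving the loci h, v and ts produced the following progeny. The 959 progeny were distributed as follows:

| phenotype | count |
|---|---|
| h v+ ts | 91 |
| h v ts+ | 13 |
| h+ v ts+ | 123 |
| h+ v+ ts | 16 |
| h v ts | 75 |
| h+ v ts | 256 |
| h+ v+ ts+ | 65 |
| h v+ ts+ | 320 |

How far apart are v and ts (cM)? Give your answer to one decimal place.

The two most frequent reciprocal classes, h v+ ts+ and h+ v ts, are the parental types, so the F1 was h v+ ts+ / h+ v ts.
The two rarest classes, h v ts+ and h+ v+ ts, are the double crossovers. Comparing them with the parentals, only the v allele has switched, so v is the middle locus and the order is h – v – ts.
Crossovers in the v–ts interval produce the single-crossover classes h v+ ts and h+ v ts+ (91 + 123 = 214) plus the double crossovers (29).
RF(v–ts) = (214 + 29) / 959 = 243/959 = 0.2534 → 25.3 cM.

25.3 cM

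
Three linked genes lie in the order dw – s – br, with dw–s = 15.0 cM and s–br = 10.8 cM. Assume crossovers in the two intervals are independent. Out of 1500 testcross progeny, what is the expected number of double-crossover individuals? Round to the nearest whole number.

Map distances give recombination frequencies of 0.150 and 0.108 for the two intervals.
With no interference, expected double-crossover frequency = 0.150 × 0.108 = 0.01620.
Expected number = 0.01620 × 1500 = 24.30 ≈ 24.

24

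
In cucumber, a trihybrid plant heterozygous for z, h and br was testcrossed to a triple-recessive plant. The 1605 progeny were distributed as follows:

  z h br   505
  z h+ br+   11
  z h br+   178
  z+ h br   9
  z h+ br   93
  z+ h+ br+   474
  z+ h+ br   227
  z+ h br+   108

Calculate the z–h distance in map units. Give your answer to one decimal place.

The two most frequent reciprocal classes, z h br and z+ h+ br+, are the parental types, so the F1 was z h br / z+ h+ br+.
The two rarest classes, z+ h br and z h+ br+, are the double crossovers. Comparing them with the parentals, only the z allele has switched, so z is the middle locus and the order is br – z – h.
Crossovers in the z–h interval produce the single-crossover classes z h+ br and z+ h br+ (93 + 108 = 201) plus the double crossovers (20).
RF(z–h) = (201 + 20) / 1605 = 221/1605 = 0.1377 → 13.8 map units.

13.8 map units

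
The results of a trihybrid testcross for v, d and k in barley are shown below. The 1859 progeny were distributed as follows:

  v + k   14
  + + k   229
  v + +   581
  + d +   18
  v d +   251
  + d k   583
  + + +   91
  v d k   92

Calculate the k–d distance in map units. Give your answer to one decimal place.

27.5 map units

The two most frequent reciprocal classes, + d k and v + +, are the parental types, so the F1 was + d k / v + +.
The two rarest classes, + d + and v + k, are the double crossovers. Comparing them with the parentals, only the k allele has switched, so k is the middle locus and the order is v – k – d.
Crossovers in the k–d interval produce the single-crossover classes + + k and v d + (229 + 251 = 480) plus the double crossovers (32).
RF(k–d) = (480 + 32) / 1859 = 512/1859 = 0.2754 → 27.5 map units.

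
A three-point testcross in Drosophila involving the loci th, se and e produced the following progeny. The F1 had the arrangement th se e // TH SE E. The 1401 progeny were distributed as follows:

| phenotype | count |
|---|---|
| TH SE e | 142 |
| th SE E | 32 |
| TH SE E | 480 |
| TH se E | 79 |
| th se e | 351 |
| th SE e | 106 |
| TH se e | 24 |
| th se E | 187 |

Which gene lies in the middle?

th

The two rarest classes, TH se e and th SE E, are the double crossovers. Comparing them with the parentals, only the th allele has switched, so th is the middle locus and the order is se – th – e.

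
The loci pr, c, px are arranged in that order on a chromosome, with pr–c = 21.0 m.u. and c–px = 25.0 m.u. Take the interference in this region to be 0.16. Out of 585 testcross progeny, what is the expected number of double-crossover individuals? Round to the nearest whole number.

26

Map distances give recombination frequencies of 0.210 and 0.250 for the two intervals.
With interference 0.16 (so coincidence = 0.84), expected double-crossover frequency = 0.210 × 0.250 × 0.84 = 0.04410.
Expected number = 0.04410 × 585 = 25.80 ≈ 26.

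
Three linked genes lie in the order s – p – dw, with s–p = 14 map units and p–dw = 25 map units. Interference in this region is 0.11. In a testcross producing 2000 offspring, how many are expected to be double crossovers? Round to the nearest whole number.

Map distances give recombination frequencies of 0.140 and 0.250 for the two intervals.
With interference 0.11 (so coincidence = 0.89), expected double-crossover frequency = 0.140 × 0.250 × 0.89 = 0.03115.
Expected number = 0.03115 × 2000 = 62.30 ≈ 62.

62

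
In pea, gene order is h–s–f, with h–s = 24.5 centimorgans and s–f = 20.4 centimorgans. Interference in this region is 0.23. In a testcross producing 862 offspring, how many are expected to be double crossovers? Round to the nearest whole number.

Map distances give recombination frequencies of 0.245 and 0.204 for the two intervals.
With interference 0.23 (so coincidence = 0.77), expected double-crossover frequency = 0.245 × 0.204 × 0.77 = 0.03848.
Expected number = 0.03848 × 862 = 33.17 ≈ 33.

33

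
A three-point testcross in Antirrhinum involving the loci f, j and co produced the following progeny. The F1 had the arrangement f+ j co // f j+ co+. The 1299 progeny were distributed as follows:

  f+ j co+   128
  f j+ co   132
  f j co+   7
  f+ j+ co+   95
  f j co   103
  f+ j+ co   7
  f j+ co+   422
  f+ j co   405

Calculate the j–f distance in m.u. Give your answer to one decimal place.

The two rarest classes, f+ j+ co and f j co+, are the double crossovers. Comparing them with the parentals, only the j allele has switched, so j is the middle locus and the order is f – j – co.
Crossovers in the f–j interval produce the single-crossover classes f j co and f+ j+ co+ (103 + 95 = 198) plus the double crossovers (14).
RF(f–j) = (198 + 14) / 1299 = 212/1299 = 0.1632 → 16.3 m.u.

16.3 m.u.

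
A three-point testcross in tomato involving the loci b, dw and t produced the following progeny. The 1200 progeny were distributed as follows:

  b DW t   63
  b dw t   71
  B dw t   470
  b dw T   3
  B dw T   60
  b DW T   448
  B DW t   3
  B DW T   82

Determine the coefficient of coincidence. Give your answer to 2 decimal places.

The two most frequent reciprocal classes, B dw t and b DW T, are the parental types, so the F1 was B dw t / b DW T.
The two rarest classes, B DW t and b dw T, are the double crossovers. Comparing them with the parentals, only the dw allele has switched, so dw is the middle locus and the order is t – dw – b.
t–dw: (123 + 6)/1200 = 0.1075; dw–b: (153 + 6)/1200 = 0.1325.
Expected DCO frequency = 0.1075 × 0.1325 ≈ 0.01424; observed = 6/1200 ≈ 0.00500.
Coefficient of coincidence = 0.00500/0.01424 ≈ 0.35.

0.35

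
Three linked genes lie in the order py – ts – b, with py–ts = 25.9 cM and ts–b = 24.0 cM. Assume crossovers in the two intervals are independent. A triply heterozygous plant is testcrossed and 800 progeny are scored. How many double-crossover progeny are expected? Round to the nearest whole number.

Map distances give recombination frequencies of 0.259 and 0.240 for the two intervals.
With no interference, expected double-crossover frequency = 0.259 × 0.240 = 0.06216.
Expected number = 0.06216 × 800 = 49.73 ≈ 50.

50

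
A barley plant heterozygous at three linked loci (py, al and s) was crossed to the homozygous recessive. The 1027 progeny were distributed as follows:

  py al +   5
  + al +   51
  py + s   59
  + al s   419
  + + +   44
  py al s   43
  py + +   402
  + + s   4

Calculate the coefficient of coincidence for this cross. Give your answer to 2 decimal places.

The two most frequent reciprocal classes, py + + and + al s, are the parental types, so the F1 was py + + / + al s.
The two rarest classes, py al + and + + s, are the double crossovers. Comparing them with the parentals, only the al allele has switched, so al is the middle locus and the order is py – al – s.
py–al: (87 + 9)/1027 = 0.0935; al–s: (110 + 9)/1027 = 0.1159.
Expected DCO frequency = 0.0935 × 0.1159 ≈ 0.01084; observed = 9/1027 ≈ 0.00876.
Coefficient of coincidence = 0.00876/0.01084 ≈ 0.81.

0.81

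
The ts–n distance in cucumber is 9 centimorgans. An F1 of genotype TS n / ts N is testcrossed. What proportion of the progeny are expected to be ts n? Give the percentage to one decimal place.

A map distance of 9 centimorgans corresponds to a recombination frequency of 0.090.
The F1 is TS n / ts N, so ts n is a recombinant gamete class with expected frequency r/2 = 0.090/2 = 0.0450.
That is 0.0450 = 4.5% of the progeny.

4.5%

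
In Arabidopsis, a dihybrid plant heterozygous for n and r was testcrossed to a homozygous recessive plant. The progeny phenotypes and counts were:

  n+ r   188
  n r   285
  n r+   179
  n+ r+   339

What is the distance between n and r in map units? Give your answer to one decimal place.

The two most frequent classes, n+ r+ (339) and n r (285), are the parental types, so the F1 was n+ r+ / n r.
The recombinant classes are n+ r and n r+: 188 + 179 = 367.
Recombination frequency = 367/991 = 0.3703 ≈ 37.0%, i.e. 37.0 map units.

37.0 map units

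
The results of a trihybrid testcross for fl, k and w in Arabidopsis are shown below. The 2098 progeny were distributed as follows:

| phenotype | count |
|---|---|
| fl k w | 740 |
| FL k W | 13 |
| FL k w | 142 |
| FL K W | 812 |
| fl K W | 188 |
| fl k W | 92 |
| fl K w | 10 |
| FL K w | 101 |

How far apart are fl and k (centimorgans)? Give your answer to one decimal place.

The two most frequent reciprocal classes, fl k w and FL K W, are the parental types, so the F1 was fl k w / FL K W.
The two rarest classes, fl K w and FL k W, are the double crossovers. Comparing them with the parentals, only the k allele has switched, so k is the middle locus and the order is fl – k – w.
Crossovers in the fl–k interval produce the single-crossover classes FL k w and fl K W (142 + 188 = 330) plus the double crossovers (23).
RF(fl–k) = (330 + 23) / 2098 = 353/2098 = 0.1683 → 16.8 centimorgans.

16.8 centimorgans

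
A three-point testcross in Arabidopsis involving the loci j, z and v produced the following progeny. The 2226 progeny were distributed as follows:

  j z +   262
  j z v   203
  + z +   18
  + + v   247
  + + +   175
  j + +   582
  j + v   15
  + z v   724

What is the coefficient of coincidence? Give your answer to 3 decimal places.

0.330

The two most frequent reciprocal classes, + z v and j + +, are the parental types, so the F1 was + z v / j + +.
The two rarest classes, + z + and j + v, are the double crossovers. Comparing them with the parentals, only the v allele has switched, so v is the middle locus and the order is z – v – j.
z–v: (509 + 33)/2226 = 0.2435; v–j: (378 + 33)/2226 = 0.1846.
Expected DCO frequency = 0.2435 × 0.1846 ≈ 0.04495; observed = 33/2226 ≈ 0.01482.
Coefficient of coincidence = 0.01482/0.04495 ≈ 0.330.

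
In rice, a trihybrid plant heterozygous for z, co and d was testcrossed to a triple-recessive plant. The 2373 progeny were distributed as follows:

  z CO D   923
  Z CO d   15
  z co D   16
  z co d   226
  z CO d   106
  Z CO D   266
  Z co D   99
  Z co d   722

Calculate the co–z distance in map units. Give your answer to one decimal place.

22.0 map units

The two most frequent reciprocal classes, z CO D and Z co d, are the parental types, so the F1 was z CO D / Z co d.
The two rarest classes, z co D and Z CO d, are the double crossovers. Comparing them with the parentals, only the co allele has switched, so co is the middle locus and the order is d – co – z.
Crossovers in the co–z interval produce the single-crossover classes Z CO D and z co d (266 + 226 = 492) plus the double crossovers (31).
RF(co–z) = (492 + 31) / 2373 = 523/2373 = 0.2204 → 22.0 map units.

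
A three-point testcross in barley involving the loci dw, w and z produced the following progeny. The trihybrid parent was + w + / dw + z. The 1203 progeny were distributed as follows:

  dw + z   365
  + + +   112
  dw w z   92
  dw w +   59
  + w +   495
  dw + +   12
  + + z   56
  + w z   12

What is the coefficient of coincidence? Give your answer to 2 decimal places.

The two rarest classes, + w z and dw + +, are the double crossovers. Comparing them with the parentals, only the z allele has switched, so z is the middle locus and the order is w – z – dw.
w–z: (204 + 24)/1203 = 0.1895; z–dw: (115 + 24)/1203 = 0.1155.
Expected DCO frequency = 0.1895 × 0.1155 ≈ 0.02189; observed = 24/1203 ≈ 0.01995.
Coefficient of coincidence = 0.01995/0.02189 ≈ 0.91.

0.91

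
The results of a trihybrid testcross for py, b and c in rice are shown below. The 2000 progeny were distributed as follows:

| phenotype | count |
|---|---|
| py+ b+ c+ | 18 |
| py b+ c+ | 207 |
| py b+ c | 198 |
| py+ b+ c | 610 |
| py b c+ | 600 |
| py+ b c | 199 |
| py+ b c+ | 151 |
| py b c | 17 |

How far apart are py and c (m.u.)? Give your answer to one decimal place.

The two most frequent reciprocal classes, py b c+ and py+ b+ c, are the parental types, so the F1 was py b c+ / py+ b+ c.
The two rarest classes, py b c and py+ b+ c+, are the double crossovers. Comparing them with the parentals, only the c allele has switched, so c is the middle locus and the order is py – c – b.
Crossovers in the py–c interval produce the single-crossover classes py+ b c+ and py b+ c (151 + 198 = 349) plus the double crossovers (35).
RF(py–c) = (349 + 35) / 2000 = 384/2000 = 0.1920 → 19.2 m.u.

19.2 m.u.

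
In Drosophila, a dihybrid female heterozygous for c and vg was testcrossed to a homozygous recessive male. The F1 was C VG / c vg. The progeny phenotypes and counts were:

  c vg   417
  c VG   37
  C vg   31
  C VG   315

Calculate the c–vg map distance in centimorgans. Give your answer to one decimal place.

The recombinant classes are C vg and c VG: 31 + 37 = 68.
Recombination frequency = 68/800 = 0.0850 ≈ 8.5%, i.e. 8.5 centimorgans.

8.5 centimorgans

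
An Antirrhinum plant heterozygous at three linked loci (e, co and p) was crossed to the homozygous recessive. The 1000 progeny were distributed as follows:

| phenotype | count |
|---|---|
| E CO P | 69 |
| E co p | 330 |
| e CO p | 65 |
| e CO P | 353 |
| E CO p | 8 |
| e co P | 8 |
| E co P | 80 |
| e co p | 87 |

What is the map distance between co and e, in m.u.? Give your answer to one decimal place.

The two most frequent reciprocal classes, E co p and e CO P, are the parental types, so the F1 was E co p / e CO P.
The two rarest classes, E CO p and e co P, are the double crossovers. Comparing them with the parentals, only the co allele has switched, so co is the middle locus and the order is p – co – e.
Crossovers in the co–e interval produce the single-crossover classes e co p and E CO P (87 + 69 = 156) plus the double crossovers (16).
RF(co–e) = (156 + 16) / 1000 = 172/1000 = 0.1720 → 17.2 m.u.

17.2 m.u.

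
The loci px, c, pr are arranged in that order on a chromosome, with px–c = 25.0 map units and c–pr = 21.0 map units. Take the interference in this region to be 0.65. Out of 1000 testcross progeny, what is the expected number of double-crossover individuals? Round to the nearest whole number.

Map distances give recombination frequencies of 0.250 and 0.210 for the two intervals.
With interference 0.65 (so coincidence = 0.35), expected double-crossover frequency = 0.250 × 0.210 × 0.35 = 0.01837.
Expected number = 0.01837 × 1000 = 18.38 ≈ 18.

18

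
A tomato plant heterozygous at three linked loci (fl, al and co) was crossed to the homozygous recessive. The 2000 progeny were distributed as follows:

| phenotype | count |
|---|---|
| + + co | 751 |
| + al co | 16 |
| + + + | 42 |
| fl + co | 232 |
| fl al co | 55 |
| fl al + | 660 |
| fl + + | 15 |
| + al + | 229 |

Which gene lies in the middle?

The two most frequent reciprocal classes, fl al + and + + co, are the parental types, so the F1 was fl al + / + + co.
The two rarest classes, fl + + and + al co, are the double crossovers. Comparing them with the parentals, only the al allele has switched, so al is the middle locus and the order is co – al – fl.

al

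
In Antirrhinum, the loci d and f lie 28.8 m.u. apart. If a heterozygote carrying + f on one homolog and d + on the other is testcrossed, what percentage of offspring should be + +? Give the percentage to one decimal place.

14.4%

A map distance of 28.8 m.u. corresponds to a recombination frequency of 0.288.
The F1 is + f / d +, so + + is a recombinant gamete class with expected frequency r/2 = 0.288/2 = 0.1440.
That is 0.1440 = 14.4% of the progeny.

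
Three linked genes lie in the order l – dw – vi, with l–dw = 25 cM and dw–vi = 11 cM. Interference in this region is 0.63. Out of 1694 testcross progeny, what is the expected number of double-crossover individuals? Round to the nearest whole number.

Map distances give recombination frequencies of 0.250 and 0.110 for the two intervals.
With interference 0.63 (so coincidence = 0.37), expected double-crossover frequency = 0.250 × 0.110 × 0.37 = 0.01018.
Expected number = 0.01018 × 1694 = 17.24 ≈ 17.

17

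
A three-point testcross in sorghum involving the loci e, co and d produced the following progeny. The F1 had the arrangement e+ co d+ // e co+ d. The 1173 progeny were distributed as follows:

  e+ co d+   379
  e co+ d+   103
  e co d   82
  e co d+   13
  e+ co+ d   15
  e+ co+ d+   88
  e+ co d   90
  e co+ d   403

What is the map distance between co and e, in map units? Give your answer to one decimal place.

The two rarest classes, e co d+ and e+ co+ d, are the double crossovers. Comparing them with the parentals, only the e allele has switched, so e is the middle locus and the order is d – e – co.
Crossovers in the e–co interval produce the single-crossover classes e+ co+ d+ and e co d (88 + 82 = 170) plus the double crossovers (28).
RF(e–co) = (170 + 28) / 1173 = 198/1173 = 0.1688 → 16.9 map units.

16.9 map units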